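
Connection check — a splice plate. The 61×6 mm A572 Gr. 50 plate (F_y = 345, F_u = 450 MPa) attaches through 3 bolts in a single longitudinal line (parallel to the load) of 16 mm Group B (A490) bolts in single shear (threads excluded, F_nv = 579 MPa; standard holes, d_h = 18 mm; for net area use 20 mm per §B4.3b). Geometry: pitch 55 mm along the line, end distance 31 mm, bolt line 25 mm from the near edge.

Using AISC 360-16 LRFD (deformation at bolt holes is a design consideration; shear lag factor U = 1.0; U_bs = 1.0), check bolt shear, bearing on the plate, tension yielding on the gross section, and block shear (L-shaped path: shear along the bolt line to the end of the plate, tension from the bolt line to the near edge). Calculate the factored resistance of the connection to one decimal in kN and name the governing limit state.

Bolt shear: A_b = π(16)²/4 = 201.06 mm². φR_n = 0.75 × 579 × 201.06 × 3 × 1 = 261.9 kN.
Bearing (6 mm plate, F_u = 450 MPa): end bolts L_c = 31 − 18/2 = 22, R_n = min(1.2×22×6×450, 2.4×16×6×450) = 71.28 kN/bolt; interior L_c = 55 − 18 = 37, R_n = 103.68 kN/bolt. φR_n = 0.75 × (1×71.28 + 2×103.68) = 209.0 kN.
Tension yield (gross): A_g = 61×6 = 366 mm². φR_n = 0.90 × 345 × 366 = 113.6 kN.
Block shear: shear path 1×[31+2×55] = 1×141 mm, A_gv = 846, A_nv = 1×(141 − 2.5×20)×6 = 546 mm²; tension to near edge: (25 − 0.5×20)×6 = 90 mm². R_n = min(0.6×450×546, 0.6×345×846) + 1.0×450×90 = min(147.42, 175.12) + 40.5 = 187.92 kN. φR_n = 0.75 × 187.92 = 140.9 kN.
Governing: min(261.9, 209.0, 113.6, 140.9) = 113.6 kN → gross-section yield.

113.6 kN (gross-section yield governs)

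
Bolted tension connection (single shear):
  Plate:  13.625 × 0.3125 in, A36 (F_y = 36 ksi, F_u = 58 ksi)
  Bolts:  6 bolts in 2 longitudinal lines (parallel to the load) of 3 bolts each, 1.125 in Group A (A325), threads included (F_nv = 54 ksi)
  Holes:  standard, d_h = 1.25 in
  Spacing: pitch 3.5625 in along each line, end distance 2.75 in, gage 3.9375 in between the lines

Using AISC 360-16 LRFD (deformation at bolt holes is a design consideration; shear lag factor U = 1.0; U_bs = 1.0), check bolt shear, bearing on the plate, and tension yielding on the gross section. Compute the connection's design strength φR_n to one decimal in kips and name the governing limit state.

138.0 kips (gross-section yield governs)

Bolt shear: A_b = π(1.125)²/4 = 0.99402 in². φR_n = 0.75 × 54 × 0.99402 × 6 × 1 = 241.5 kips.
Bearing (0.3125 in plate, F_u = 58 ksi): end bolts L_c = 2.75 − 1.25/2 = 2.125, R_n = min(1.2×2.125×0.3125×58, 2.4×1.125×0.3125×58) = 46.219 kips/bolt; interior L_c = 3.5625 − 1.25 = 2.3125, R_n = 48.938 kips/bolt. φR_n = 0.75 × (2×46.219 + 4×48.938) = 216.1 kips.
Tension yield (gross): A_g = 13.625×0.3125 = 4.2578 in². φR_n = 0.90 × 36 × 4.2578 = 138.0 kips.
Governing: min(241.5, 216.1, 138.0) = 138.0 kips → gross-section yield.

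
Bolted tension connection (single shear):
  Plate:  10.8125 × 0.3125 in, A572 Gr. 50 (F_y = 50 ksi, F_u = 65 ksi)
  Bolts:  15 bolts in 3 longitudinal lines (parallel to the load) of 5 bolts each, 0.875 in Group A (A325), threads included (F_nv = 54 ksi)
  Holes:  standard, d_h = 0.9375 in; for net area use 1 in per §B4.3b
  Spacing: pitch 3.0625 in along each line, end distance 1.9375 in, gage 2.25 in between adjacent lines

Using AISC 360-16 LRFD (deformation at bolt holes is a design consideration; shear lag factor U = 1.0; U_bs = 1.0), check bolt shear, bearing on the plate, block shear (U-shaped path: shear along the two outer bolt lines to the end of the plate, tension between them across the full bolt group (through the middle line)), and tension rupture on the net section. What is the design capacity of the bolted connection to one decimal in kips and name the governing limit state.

Bolt shear: A_b = π(0.875)²/4 = 0.60132 in². φR_n = 0.75 × 54 × 0.60132 × 15 × 1 = 365.3 kips.
Bearing (0.3125 in plate, F_u = 65 ksi): end bolts L_c = 1.9375 − 0.9375/2 = 1.46875, R_n = min(1.2×1.46875×0.3125×65, 2.4×0.875×0.3125×65) = 35.801 kips/bolt; interior L_c = 3.0625 − 0.9375 = 2.125, R_n = 42.656 kips/bolt. φR_n = 0.75 × (3×35.801 + 12×42.656) = 464.5 kips.
Block shear: shear path 2×[1.9375+4×3.0625] = 2×14.1875 in, A_gv = 8.8672, A_nv = 2×(14.1875 − 4.5×1)×0.3125 = 6.0547 in²; tension across gage: (4.5 − 2×1)×0.3125 = 0.78125 in². R_n = min(0.6×65×6.0547, 0.6×50×8.8672) + 1.0×65×0.78125 = min(236.13, 266.02) + 50.781 = 286.91 kips. φR_n = 0.75 × 286.91 = 215.2 kips.
Tension rupture (net): A_n = (10.8125 − 3×1)×0.3125 = 2.4414 in² (U = 1.0, A_e = A_n). φR_n = 0.75 × 65 × 2.4414 = 119.0 kips.
Governing: min(365.3, 464.5, 215.2, 119.0) = 119.0 kips → net-section rupture.

119.0 kips (net-section rupture governs)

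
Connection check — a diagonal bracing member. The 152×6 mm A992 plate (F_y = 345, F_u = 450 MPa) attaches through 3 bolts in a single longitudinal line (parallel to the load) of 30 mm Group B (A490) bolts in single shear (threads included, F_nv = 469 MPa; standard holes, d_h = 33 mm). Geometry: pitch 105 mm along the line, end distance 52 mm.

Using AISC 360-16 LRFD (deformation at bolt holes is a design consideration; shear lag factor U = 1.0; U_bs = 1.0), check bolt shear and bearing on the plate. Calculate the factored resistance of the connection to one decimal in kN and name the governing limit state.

377.9 kN (bearing governs)

Bolt shear: A_b = π(30)²/4 = 706.86 mm². φR_n = 0.75 × 469 × 706.86 × 3 × 1 = 745.9 kN.
Bearing (6 mm plate, F_u = 450 MPa): end bolts L_c = 52 − 33/2 = 35.5, R_n = min(1.2×35.5×6×450, 2.4×30×6×450) = 115.02 kN/bolt; interior L_c = 105 − 33 = 72, R_n = 194.4 kN/bolt. φR_n = 0.75 × (1×115.02 + 2×194.4) = 377.9 kN.
Governing: min(745.9, 377.9) = 377.9 kN → bearing.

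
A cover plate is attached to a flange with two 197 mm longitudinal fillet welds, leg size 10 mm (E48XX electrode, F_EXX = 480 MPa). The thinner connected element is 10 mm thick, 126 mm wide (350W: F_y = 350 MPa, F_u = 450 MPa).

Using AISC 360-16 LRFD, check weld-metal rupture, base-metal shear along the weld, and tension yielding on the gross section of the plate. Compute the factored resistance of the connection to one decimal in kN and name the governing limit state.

396.9 kN (gross-section yield governs)

Weld metal: throat = 0.707×10 = 7.07 mm, L = 2×197 = 394 mm. φR_n = 0.75 × 0.6 × 480 × 7.07 × 394 = 601.7 kN.
Base metal shear (10 mm plate): yield φR_n = 1.0×0.6×350×10×394 = 827.4 kN; rupture φR_n = 0.75×0.6×450×10×394 = 797.9 kN; take 797.9 kN (rupture).
Tension yield (gross): A_g = 126×10 = 1260 mm². φR_n = 0.90 × 350 × 1260 = 396.9 kN.
Governing: min(601.7, 797.9, 396.9) = 396.9 kN → gross-section yield.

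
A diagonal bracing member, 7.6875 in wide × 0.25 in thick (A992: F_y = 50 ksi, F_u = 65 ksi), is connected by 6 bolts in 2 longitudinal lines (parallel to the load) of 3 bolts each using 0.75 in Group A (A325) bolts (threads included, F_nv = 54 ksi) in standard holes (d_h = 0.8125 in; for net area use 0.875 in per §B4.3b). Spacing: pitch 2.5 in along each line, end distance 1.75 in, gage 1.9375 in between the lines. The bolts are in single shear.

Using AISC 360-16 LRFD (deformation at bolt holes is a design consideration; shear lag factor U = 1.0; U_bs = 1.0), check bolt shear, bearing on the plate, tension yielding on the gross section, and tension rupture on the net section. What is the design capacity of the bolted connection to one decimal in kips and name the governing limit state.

Bolt shear: A_b = π(0.75)²/4 = 0.44179 in². φR_n = 0.75 × 54 × 0.44179 × 6 × 1 = 107.4 kips.
Bearing (0.25 in plate, F_u = 65 ksi): end bolts L_c = 1.75 − 0.8125/2 = 1.34375, R_n = min(1.2×1.34375×0.25×65, 2.4×0.75×0.25×65) = 26.203 kips/bolt; interior L_c = 2.5 − 0.8125 = 1.6875, R_n = 29.25 kips/bolt. φR_n = 0.75 × (2×26.203 + 4×29.25) = 127.1 kips.
Tension yield (gross): A_g = 7.6875×0.25 = 1.9219 in². φR_n = 0.90 × 50 × 1.9219 = 86.5 kips.
Tension rupture (net): A_n = (7.6875 − 2×0.875)×0.25 = 1.4844 in² (U = 1.0, A_e = A_n). φR_n = 0.75 × 65 × 1.4844 = 72.4 kips.
Governing: min(107.4, 127.1, 86.5, 72.4) = 72.4 kips → net-section rupture.

72.4 kips (net-section rupture governs)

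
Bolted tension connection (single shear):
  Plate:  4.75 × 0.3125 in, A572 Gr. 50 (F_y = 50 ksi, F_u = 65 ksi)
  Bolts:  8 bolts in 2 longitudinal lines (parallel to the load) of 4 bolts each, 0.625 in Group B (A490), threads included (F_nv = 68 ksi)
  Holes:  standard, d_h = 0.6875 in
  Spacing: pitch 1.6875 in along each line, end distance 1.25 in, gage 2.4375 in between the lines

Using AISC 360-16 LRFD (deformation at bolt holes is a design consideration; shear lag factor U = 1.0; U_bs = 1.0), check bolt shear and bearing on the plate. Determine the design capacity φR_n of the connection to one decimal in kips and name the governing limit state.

Bolt shear: A_b = π(0.625)²/4 = 0.3068 in². φR_n = 0.75 × 68 × 0.3068 × 8 × 1 = 125.2 kips.
Bearing (0.3125 in plate, F_u = 65 ksi): end bolts L_c = 1.25 − 0.6875/2 = 0.90625, R_n = min(1.2×0.90625×0.3125×65, 2.4×0.625×0.3125×65) = 22.09 kips/bolt; interior L_c = 1.6875 − 0.6875 = 1, R_n = 24.375 kips/bolt. φR_n = 0.75 × (2×22.09 + 6×24.375) = 142.8 kips.
Governing: min(125.2, 142.8) = 125.2 kips → bolt shear.

125.2 kips (bolt shear governs)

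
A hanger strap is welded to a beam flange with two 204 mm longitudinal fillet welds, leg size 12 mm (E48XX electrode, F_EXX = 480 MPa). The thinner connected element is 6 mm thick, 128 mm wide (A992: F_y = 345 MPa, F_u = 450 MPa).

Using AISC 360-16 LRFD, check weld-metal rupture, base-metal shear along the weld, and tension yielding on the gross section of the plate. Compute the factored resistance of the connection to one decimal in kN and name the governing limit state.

238.5 kN (gross-section yield governs)

Weld metal: throat = 0.707×12 = 8.484 mm, L = 2×204 = 408 mm. φR_n = 0.75 × 0.6 × 480 × 8.484 × 408 = 747.7 kN.
Base metal shear (6 mm plate): yield φR_n = 1.0×0.6×345×6×408 = 506.7 kN; rupture φR_n = 0.75×0.6×450×6×408 = 495.7 kN; take 495.7 kN (rupture).
Tension yield (gross): A_g = 128×6 = 768 mm². φR_n = 0.90 × 345 × 768 = 238.5 kN.
Governing: min(747.7, 495.7, 238.5) = 238.5 kN → gross-section yield.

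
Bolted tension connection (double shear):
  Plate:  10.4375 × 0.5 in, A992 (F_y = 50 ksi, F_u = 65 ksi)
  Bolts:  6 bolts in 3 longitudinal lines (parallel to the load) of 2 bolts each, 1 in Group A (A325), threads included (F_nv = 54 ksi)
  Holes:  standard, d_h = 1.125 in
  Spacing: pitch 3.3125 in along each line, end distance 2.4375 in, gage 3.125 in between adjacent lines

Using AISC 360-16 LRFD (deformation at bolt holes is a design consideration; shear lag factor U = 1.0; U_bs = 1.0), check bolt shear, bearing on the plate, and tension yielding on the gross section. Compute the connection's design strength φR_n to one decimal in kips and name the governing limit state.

234.8 kips (gross-section yield governs)

Bolt shear: A_b = π(1)²/4 = 0.7854 in². φR_n = 0.75 × 54 × 0.7854 × 6 × 2 = 381.7 kips.
Bearing (0.5 in plate, F_u = 65 ksi): end bolts L_c = 2.4375 − 1.125/2 = 1.875, R_n = min(1.2×1.875×0.5×65, 2.4×1×0.5×65) = 73.125 kips/bolt; interior L_c = 3.3125 − 1.125 = 2.1875, R_n = 78 kips/bolt. φR_n = 0.75 × (3×73.125 + 3×78) = 340.0 kips.
Tension yield (gross): A_g = 10.4375×0.5 = 5.2188 in². φR_n = 0.90 × 50 × 5.2188 = 234.8 kips.
Governing: min(381.7, 340.0, 234.8) = 234.8 kips → gross-section yield.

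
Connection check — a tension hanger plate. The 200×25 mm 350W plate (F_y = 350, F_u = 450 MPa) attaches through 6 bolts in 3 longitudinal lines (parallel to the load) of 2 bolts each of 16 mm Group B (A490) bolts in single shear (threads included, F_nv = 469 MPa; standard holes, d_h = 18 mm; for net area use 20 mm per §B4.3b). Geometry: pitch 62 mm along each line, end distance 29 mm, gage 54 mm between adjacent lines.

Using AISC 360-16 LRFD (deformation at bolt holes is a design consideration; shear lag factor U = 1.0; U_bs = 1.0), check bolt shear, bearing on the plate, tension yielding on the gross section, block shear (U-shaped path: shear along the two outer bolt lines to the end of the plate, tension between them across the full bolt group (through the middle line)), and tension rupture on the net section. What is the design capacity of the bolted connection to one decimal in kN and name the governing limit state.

424.3 kN (bolt shear governs)

Bolt shear: A_b = π(16)²/4 = 201.06 mm². φR_n = 0.75 × 469 × 201.06 × 6 × 1 = 424.3 kN.
Bearing (25 mm plate, F_u = 450 MPa): end bolts L_c = 29 − 18/2 = 20, R_n = min(1.2×20×25×450, 2.4×16×25×450) = 270 kN/bolt; interior L_c = 62 − 18 = 44, R_n = 432 kN/bolt. φR_n = 0.75 × (3×270 + 3×432) = 1579.5 kN.
Tension yield (gross): A_g = 200×25 = 5000 mm². φR_n = 0.90 × 350 × 5000 = 1575.0 kN.
Block shear: shear path 2×[29+1×62] = 2×91 mm, A_gv = 4550, A_nv = 2×(91 − 1.5×20)×25 = 3050 mm²; tension across gage: (108 − 2×20)×25 = 1700 mm². R_n = min(0.6×450×3050, 0.6×350×4550) + 1.0×450×1700 = min(823.5, 955.5) + 765 = 1588.5 kN. φR_n = 0.75 × 1588.5 = 1191.4 kN.
Tension rupture (net): A_n = (200 − 3×20)×25 = 3500 mm² (U = 1.0, A_e = A_n). φR_n = 0.75 × 450 × 3500 = 1181.3 kN.
Governing: min(424.3, 1579.5, 1575.0, 1191.4, 1181.3) = 424.3 kN → bolt shear.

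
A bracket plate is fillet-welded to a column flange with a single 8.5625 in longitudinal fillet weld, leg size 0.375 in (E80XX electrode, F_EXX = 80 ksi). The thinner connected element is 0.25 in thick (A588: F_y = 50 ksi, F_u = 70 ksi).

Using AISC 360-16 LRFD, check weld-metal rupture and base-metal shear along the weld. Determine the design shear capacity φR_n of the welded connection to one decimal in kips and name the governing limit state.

64.2 kips (base-metal shear governs)

Weld metal: throat = 0.707×0.375 = 0.26513 in, L = 8.5625 in. φR_n = 0.75 × 0.6 × 80 × 0.26513 × 8.5625 = 81.7 kips.
Base metal shear (0.25 in plate): yield φR_n = 1.0×0.6×50×0.25×8.5625 = 64.2 kips; rupture φR_n = 0.75×0.6×70×0.25×8.5625 = 67.4 kips; take 64.2 kips (yield).
Governing: min(81.7, 64.2) = 64.2 kips → base-metal shear.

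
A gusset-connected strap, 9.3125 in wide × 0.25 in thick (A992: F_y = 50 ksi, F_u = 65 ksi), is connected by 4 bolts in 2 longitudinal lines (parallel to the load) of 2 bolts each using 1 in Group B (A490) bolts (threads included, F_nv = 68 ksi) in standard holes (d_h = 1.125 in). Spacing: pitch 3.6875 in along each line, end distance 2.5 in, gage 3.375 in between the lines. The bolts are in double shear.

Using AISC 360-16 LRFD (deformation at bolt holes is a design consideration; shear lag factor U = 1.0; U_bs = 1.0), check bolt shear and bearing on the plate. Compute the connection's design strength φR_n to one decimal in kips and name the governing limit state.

Bolt shear: A_b = π(1)²/4 = 0.7854 in². φR_n = 0.75 × 68 × 0.7854 × 4 × 2 = 320.4 kips.
Bearing (0.25 in plate, F_u = 65 ksi): end bolts L_c = 2.5 − 1.125/2 = 1.9375, R_n = min(1.2×1.9375×0.25×65, 2.4×1×0.25×65) = 37.781 kips/bolt; interior L_c = 3.6875 − 1.125 = 2.5625, R_n = 39 kips/bolt. φR_n = 0.75 × (2×37.781 + 2×39) = 115.2 kips.
Governing: min(320.4, 115.2) = 115.2 kips → bearing.

115.2 kips (bearing governs)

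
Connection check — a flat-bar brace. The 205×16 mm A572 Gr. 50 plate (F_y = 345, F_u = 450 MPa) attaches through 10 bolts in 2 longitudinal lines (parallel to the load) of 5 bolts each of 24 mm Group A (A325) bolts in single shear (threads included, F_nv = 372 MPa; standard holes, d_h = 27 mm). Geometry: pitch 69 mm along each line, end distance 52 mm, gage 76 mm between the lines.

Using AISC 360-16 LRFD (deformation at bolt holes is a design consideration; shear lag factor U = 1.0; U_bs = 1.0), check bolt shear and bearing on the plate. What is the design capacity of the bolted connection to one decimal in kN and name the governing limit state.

1262.2 kN (bolt shear governs)

Bolt shear: A_b = π(24)²/4 = 452.39 mm². φR_n = 0.75 × 372 × 452.39 × 10 × 1 = 1262.2 kN.
Bearing (16 mm plate, F_u = 450 MPa): end bolts L_c = 52 − 27/2 = 38.5, R_n = min(1.2×38.5×16×450, 2.4×24×16×450) = 332.64 kN/bolt; interior L_c = 69 − 27 = 42, R_n = 362.88 kN/bolt. φR_n = 0.75 × (2×332.64 + 8×362.88) = 2676.2 kN.
Governing: min(1262.2, 2676.2) = 1262.2 kN → bolt shear.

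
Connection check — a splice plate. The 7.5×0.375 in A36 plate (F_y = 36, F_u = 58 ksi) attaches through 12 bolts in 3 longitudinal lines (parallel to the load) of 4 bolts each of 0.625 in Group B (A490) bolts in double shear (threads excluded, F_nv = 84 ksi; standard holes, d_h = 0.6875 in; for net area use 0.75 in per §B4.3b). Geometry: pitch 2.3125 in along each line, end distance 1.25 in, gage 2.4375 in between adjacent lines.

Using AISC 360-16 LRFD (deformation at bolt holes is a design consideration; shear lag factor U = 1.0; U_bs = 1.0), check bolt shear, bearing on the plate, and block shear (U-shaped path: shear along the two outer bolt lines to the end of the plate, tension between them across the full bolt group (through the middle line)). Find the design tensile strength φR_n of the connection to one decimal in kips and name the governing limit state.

154.5 kips (block shear governs)

Bolt shear: A_b = π(0.625)²/4 = 0.3068 in². φR_n = 0.75 × 84 × 0.3068 × 12 × 2 = 463.9 kips.
Bearing (0.375 in plate, F_u = 58 ksi): end bolts L_c = 1.25 − 0.6875/2 = 0.90625, R_n = min(1.2×0.90625×0.375×58, 2.4×0.625×0.375×58) = 23.653 kips/bolt; interior L_c = 2.3125 − 0.6875 = 1.625, R_n = 32.625 kips/bolt. φR_n = 0.75 × (3×23.653 + 9×32.625) = 273.4 kips.
Block shear: shear path 2×[1.25+3×2.3125] = 2×8.1875 in, A_gv = 6.1406, A_nv = 2×(8.1875 − 3.5×0.75)×0.375 = 4.1719 in²; tension across gage: (4.875 − 2×0.75)×0.375 = 1.2656 in². R_n = min(0.6×58×4.1719, 0.6×36×6.1406) + 1.0×58×1.2656 = min(145.18, 132.64) + 73.405 = 206.05 kips. φR_n = 0.75 × 206.05 = 154.5 kips.
Governing: min(463.9, 273.4, 154.5) = 154.5 kips → block shear.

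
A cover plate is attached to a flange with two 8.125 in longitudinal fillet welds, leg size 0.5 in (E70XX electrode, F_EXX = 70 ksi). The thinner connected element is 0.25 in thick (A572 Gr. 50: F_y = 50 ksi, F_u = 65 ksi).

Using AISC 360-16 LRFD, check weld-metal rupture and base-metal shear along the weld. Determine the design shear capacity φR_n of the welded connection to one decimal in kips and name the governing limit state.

118.8 kips (base-metal shear governs)

Weld metal: throat = 0.707×0.5 = 0.3535 in, L = 2×8.125 = 16.25 in. φR_n = 0.75 × 0.6 × 70 × 0.3535 × 16.25 = 180.9 kips.
Base metal shear (0.25 in plate): yield φR_n = 1.0×0.6×50×0.25×16.25 = 121.9 kips; rupture φR_n = 0.75×0.6×65×0.25×16.25 = 118.8 kips; take 118.8 kips (rupture).
Governing: min(180.9, 118.8) = 118.8 kips → base-metal shear.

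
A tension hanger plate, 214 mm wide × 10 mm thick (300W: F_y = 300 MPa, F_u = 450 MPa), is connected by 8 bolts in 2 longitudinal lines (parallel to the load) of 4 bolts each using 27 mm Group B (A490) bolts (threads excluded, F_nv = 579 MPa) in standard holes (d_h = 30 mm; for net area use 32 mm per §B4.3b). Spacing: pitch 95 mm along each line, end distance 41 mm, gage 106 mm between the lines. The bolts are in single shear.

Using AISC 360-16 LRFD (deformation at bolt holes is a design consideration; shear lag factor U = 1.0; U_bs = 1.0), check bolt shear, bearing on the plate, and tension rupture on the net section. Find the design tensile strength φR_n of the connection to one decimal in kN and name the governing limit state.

506.3 kN (net-section rupture governs)

Bolt shear: A_b = π(27)²/4 = 572.56 mm². φR_n = 0.75 × 579 × 572.56 × 8 × 1 = 1989.1 kN.
Bearing (10 mm plate, F_u = 450 MPa): end bolts L_c = 41 − 30/2 = 26, R_n = min(1.2×26×10×450, 2.4×27×10×450) = 140.4 kN/bolt; interior L_c = 95 − 30 = 65, R_n = 291.6 kN/bolt. φR_n = 0.75 × (2×140.4 + 6×291.6) = 1522.8 kN.
Tension rupture (net): A_n = (214 − 2×32)×10 = 1500 mm² (U = 1.0, A_e = A_n). φR_n = 0.75 × 450 × 1500 = 506.3 kN.
Governing: min(1989.1, 1522.8, 506.3) = 506.3 kN → net-section rupture.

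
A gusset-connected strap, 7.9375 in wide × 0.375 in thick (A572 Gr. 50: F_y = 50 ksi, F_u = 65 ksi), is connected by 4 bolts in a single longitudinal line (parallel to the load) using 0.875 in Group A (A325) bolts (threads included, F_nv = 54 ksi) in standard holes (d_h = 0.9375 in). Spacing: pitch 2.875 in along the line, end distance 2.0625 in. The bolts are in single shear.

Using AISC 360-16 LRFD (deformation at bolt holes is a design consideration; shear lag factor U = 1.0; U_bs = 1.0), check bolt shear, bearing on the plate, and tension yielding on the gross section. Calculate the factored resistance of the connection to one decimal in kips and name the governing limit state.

97.4 kips (bolt shear governs)

Bolt shear: A_b = π(0.875)²/4 = 0.60132 in². φR_n = 0.75 × 54 × 0.60132 × 4 × 1 = 97.4 kips.
Bearing (0.375 in plate, F_u = 65 ksi): end bolts L_c = 2.0625 − 0.9375/2 = 1.59375, R_n = min(1.2×1.59375×0.375×65, 2.4×0.875×0.375×65) = 46.617 kips/bolt; interior L_c = 2.875 − 0.9375 = 1.9375, R_n = 51.188 kips/bolt. φR_n = 0.75 × (1×46.617 + 3×51.188) = 150.1 kips.
Tension yield (gross): A_g = 7.9375×0.375 = 2.9766 in². φR_n = 0.90 × 50 × 2.9766 = 133.9 kips.
Governing: min(97.4, 150.1, 133.9) = 97.4 kips → bolt shear.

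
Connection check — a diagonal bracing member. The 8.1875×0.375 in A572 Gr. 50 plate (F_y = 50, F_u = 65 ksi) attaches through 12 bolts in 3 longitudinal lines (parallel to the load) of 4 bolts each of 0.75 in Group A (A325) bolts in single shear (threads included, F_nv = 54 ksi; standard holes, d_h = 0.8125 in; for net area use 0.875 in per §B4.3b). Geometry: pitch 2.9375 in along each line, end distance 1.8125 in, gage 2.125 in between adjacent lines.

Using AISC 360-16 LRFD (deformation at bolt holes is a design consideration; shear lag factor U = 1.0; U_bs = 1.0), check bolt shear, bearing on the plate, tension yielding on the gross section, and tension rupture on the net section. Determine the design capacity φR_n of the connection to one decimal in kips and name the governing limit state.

Bolt shear: A_b = π(0.75)²/4 = 0.44179 in². φR_n = 0.75 × 54 × 0.44179 × 12 × 1 = 214.7 kips.
Bearing (0.375 in plate, F_u = 65 ksi): end bolts L_c = 1.8125 − 0.8125/2 = 1.40625, R_n = min(1.2×1.40625×0.375×65, 2.4×0.75×0.375×65) = 41.133 kips/bolt; interior L_c = 2.9375 − 0.8125 = 2.125, R_n = 43.875 kips/bolt. φR_n = 0.75 × (3×41.133 + 9×43.875) = 388.7 kips.
Tension yield (gross): A_g = 8.1875×0.375 = 3.0703 in². φR_n = 0.90 × 50 × 3.0703 = 138.2 kips.
Tension rupture (net): A_n = (8.1875 − 3×0.875)×0.375 = 2.0859 in² (U = 1.0, A_e = A_n). φR_n = 0.75 × 65 × 2.0859 = 101.7 kips.
Governing: min(214.7, 388.7, 138.2, 101.7) = 101.7 kips → net-section rupture.

101.7 kips (net-section rupture governs)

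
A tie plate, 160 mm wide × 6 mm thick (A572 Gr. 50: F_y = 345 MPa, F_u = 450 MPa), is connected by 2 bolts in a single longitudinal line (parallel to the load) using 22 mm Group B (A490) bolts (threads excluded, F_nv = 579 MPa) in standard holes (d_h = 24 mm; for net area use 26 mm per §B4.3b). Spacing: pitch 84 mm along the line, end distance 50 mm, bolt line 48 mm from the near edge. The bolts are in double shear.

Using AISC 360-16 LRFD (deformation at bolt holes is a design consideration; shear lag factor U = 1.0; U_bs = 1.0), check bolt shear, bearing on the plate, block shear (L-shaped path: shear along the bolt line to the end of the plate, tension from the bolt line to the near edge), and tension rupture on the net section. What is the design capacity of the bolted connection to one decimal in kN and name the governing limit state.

186.3 kN (block shear governs)

Bolt shear: A_b = π(22)²/4 = 380.13 mm². φR_n = 0.75 × 579 × 380.13 × 2 × 2 = 660.3 kN.
Bearing (6 mm plate, F_u = 450 MPa): end bolts L_c = 50 − 24/2 = 38, R_n = min(1.2×38×6×450, 2.4×22×6×450) = 123.12 kN/bolt; interior L_c = 84 − 24 = 60, R_n = 142.56 kN/bolt. φR_n = 0.75 × (1×123.12 + 1×142.56) = 199.3 kN.
Block shear: shear path 1×[50+1×84] = 1×134 mm, A_gv = 804, A_nv = 1×(134 − 1.5×26)×6 = 570 mm²; tension to near edge: (48 − 0.5×26)×6 = 210 mm². R_n = min(0.6×450×570, 0.6×345×804) + 1.0×450×210 = min(153.9, 166.43) + 94.5 = 248.4 kN. φR_n = 0.75 × 248.4 = 186.3 kN.
Tension rupture (net): A_n = (160 − 1×26)×6 = 804 mm² (U = 1.0, A_e = A_n). φR_n = 0.75 × 450 × 804 = 271.4 kN.
Governing: min(660.3, 199.3, 186.3, 271.4) = 186.3 kN → block shear.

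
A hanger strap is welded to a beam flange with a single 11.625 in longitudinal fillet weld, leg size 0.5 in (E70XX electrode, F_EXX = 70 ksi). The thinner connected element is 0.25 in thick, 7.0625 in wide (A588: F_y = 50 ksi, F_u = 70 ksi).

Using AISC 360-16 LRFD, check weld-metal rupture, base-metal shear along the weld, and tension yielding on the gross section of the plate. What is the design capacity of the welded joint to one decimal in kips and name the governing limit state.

Weld metal: throat = 0.707×0.5 = 0.3535 in, L = 11.625 in. φR_n = 0.75 × 0.6 × 70 × 0.3535 × 11.625 = 129.4 kips.
Base metal shear (0.25 in plate): yield φR_n = 1.0×0.6×50×0.25×11.625 = 87.2 kips; rupture φR_n = 0.75×0.6×70×0.25×11.625 = 91.5 kips; take 87.2 kips (yield).
Tension yield (gross): A_g = 7.0625×0.25 = 1.7656 in². φR_n = 0.90 × 50 × 1.7656 = 79.5 kips.
Governing: min(129.4, 87.2, 79.5) = 79.5 kips → gross-section yield.

79.5 kips (gross-section yield governs)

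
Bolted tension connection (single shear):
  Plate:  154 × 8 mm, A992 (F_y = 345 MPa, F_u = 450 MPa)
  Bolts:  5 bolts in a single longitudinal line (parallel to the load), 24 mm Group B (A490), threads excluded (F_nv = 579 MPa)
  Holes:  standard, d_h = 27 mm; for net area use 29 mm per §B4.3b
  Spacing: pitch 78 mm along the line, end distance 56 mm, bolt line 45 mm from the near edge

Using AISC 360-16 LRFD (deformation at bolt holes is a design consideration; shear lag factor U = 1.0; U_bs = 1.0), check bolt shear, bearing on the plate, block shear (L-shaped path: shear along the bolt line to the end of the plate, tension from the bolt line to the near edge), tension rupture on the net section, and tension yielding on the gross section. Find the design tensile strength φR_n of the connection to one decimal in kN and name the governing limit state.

Bolt shear: A_b = π(24)²/4 = 452.39 mm². φR_n = 0.75 × 579 × 452.39 × 5 × 1 = 982.3 kN.
Bearing (8 mm plate, F_u = 450 MPa): end bolts L_c = 56 − 27/2 = 42.5, R_n = min(1.2×42.5×8×450, 2.4×24×8×450) = 183.6 kN/bolt; interior L_c = 78 − 27 = 51, R_n = 207.36 kN/bolt. φR_n = 0.75 × (1×183.6 + 4×207.36) = 759.8 kN.
Block shear: shear path 1×[56+4×78] = 1×368 mm, A_gv = 2944, A_nv = 1×(368 − 4.5×29)×8 = 1900 mm²; tension to near edge: (45 − 0.5×29)×8 = 244 mm². R_n = min(0.6×450×1900, 0.6×345×2944) + 1.0×450×244 = min(513, 609.41) + 109.8 = 622.8 kN. φR_n = 0.75 × 622.8 = 467.1 kN.
Tension rupture (net): A_n = (154 − 1×29)×8 = 1000 mm² (U = 1.0, A_e = A_n). φR_n = 0.75 × 450 × 1000 = 337.5 kN.
Tension yield (gross): A_g = 154×8 = 1232 mm². φR_n = 0.90 × 345 × 1232 = 382.5 kN.
Governing: min(982.3, 759.8, 467.1, 337.5, 382.5) = 337.5 kN → net-section rupture.

337.5 kN (net-section rupture governs)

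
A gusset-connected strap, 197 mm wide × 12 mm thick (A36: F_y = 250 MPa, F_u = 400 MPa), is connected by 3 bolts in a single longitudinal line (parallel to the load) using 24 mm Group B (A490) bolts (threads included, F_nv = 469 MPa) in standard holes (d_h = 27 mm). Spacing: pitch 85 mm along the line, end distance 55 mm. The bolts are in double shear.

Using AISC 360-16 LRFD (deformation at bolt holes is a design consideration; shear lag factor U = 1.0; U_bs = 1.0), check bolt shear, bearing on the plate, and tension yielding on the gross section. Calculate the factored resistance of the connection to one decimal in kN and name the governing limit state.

531.9 kN (gross-section yield governs)

Bolt shear: A_b = π(24)²/4 = 452.39 mm². φR_n = 0.75 × 469 × 452.39 × 3 × 2 = 954.8 kN.
Bearing (12 mm plate, F_u = 400 MPa): end bolts L_c = 55 − 27/2 = 41.5, R_n = min(1.2×41.5×12×400, 2.4×24×12×400) = 239.04 kN/bolt; interior L_c = 85 − 27 = 58, R_n = 276.48 kN/bolt. φR_n = 0.75 × (1×239.04 + 2×276.48) = 594.0 kN.
Tension yield (gross): A_g = 197×12 = 2364 mm². φR_n = 0.90 × 250 × 2364 = 531.9 kN.
Governing: min(954.8, 594.0, 531.9) = 531.9 kN → gross-section yield.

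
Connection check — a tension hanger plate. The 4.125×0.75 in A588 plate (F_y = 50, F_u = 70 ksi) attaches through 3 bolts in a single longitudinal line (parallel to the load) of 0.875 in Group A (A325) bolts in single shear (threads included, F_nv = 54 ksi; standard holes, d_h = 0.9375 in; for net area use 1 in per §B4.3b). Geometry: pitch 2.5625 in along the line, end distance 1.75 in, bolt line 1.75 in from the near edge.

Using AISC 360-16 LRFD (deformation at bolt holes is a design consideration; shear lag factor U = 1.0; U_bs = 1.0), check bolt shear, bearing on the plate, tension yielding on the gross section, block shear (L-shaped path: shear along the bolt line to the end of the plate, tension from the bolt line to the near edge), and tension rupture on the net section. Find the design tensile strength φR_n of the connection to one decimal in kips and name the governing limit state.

73.1 kips (bolt shear governs)

Bolt shear: A_b = π(0.875)²/4 = 0.60132 in². φR_n = 0.75 × 54 × 0.60132 × 3 × 1 = 73.1 kips.
Bearing (0.75 in plate, F_u = 70 ksi): end bolts L_c = 1.75 − 0.9375/2 = 1.28125, R_n = min(1.2×1.28125×0.75×70, 2.4×0.875×0.75×70) = 80.719 kips/bolt; interior L_c = 2.5625 − 0.9375 = 1.625, R_n = 102.38 kips/bolt. φR_n = 0.75 × (1×80.719 + 2×102.38) = 214.1 kips.
Tension yield (gross): A_g = 4.125×0.75 = 3.0938 in². φR_n = 0.90 × 50 × 3.0938 = 139.2 kips.
Block shear: shear path 1×[1.75+2×2.5625] = 1×6.875 in, A_gv = 5.1563, A_nv = 1×(6.875 − 2.5×1)×0.75 = 3.2813 in²; tension to near edge: (1.75 − 0.5×1)×0.75 = 0.9375 in². R_n = min(0.6×70×3.2813, 0.6×50×5.1563) + 1.0×70×0.9375 = min(137.81, 154.69) + 65.625 = 203.44 kips. φR_n = 0.75 × 203.44 = 152.6 kips.
Tension rupture (net): A_n = (4.125 − 1×1)×0.75 = 2.3438 in² (U = 1.0, A_e = A_n). φR_n = 0.75 × 70 × 2.3438 = 123.0 kips.
Governing: min(73.1, 214.1, 139.2, 152.6, 123.0) = 73.1 kips → bolt shear.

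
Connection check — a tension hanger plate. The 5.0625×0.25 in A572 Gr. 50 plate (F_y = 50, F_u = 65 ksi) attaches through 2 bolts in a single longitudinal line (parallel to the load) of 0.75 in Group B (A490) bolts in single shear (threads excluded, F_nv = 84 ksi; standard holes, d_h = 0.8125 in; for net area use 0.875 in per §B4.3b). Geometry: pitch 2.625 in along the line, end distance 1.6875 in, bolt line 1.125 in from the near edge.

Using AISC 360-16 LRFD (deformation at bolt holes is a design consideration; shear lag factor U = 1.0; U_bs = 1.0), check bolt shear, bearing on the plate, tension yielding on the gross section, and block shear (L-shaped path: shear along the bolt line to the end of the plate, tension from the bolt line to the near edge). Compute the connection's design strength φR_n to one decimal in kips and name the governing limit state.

Bolt shear: A_b = π(0.75)²/4 = 0.44179 in². φR_n = 0.75 × 84 × 0.44179 × 2 × 1 = 55.7 kips.
Bearing (0.25 in plate, F_u = 65 ksi): end bolts L_c = 1.6875 − 0.8125/2 = 1.28125, R_n = min(1.2×1.28125×0.25×65, 2.4×0.75×0.25×65) = 24.984 kips/bolt; interior L_c = 2.625 − 0.8125 = 1.8125, R_n = 29.25 kips/bolt. φR_n = 0.75 × (1×24.984 + 1×29.25) = 40.7 kips.
Tension yield (gross): A_g = 5.0625×0.25 = 1.2656 in². φR_n = 0.90 × 50 × 1.2656 = 57.0 kips.
Block shear: shear path 1×[1.6875+1×2.625] = 1×4.3125 in, A_gv = 1.0781, A_nv = 1×(4.3125 − 1.5×0.875)×0.25 = 0.75 in²; tension to near edge: (1.125 − 0.5×0.875)×0.25 = 0.17188 in². R_n = min(0.6×65×0.75, 0.6×50×1.0781) + 1.0×65×0.17188 = min(29.25, 32.343) + 11.172 = 40.422 kips. φR_n = 0.75 × 40.422 = 30.3 kips.
Governing: min(55.7, 40.7, 57.0, 30.3) = 30.3 kips → block shear.

30.3 kips (block shear governs)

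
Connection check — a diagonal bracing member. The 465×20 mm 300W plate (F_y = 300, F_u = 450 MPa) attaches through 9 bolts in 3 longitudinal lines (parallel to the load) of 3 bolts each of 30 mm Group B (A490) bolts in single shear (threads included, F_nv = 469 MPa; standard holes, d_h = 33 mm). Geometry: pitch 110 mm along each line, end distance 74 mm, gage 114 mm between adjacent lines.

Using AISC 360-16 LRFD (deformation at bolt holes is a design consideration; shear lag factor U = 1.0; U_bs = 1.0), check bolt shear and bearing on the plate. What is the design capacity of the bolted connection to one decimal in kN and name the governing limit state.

2237.7 kN (bolt shear governs)

Bolt shear: A_b = π(30)²/4 = 706.86 mm². φR_n = 0.75 × 469 × 706.86 × 9 × 1 = 2237.7 kN.
Bearing (20 mm plate, F_u = 450 MPa): end bolts L_c = 74 − 33/2 = 57.5, R_n = min(1.2×57.5×20×450, 2.4×30×20×450) = 621 kN/bolt; interior L_c = 110 − 33 = 77, R_n = 648 kN/bolt. φR_n = 0.75 × (3×621 + 6×648) = 4313.3 kN.
Governing: min(2237.7, 4313.3) = 2237.7 kN → bolt shear.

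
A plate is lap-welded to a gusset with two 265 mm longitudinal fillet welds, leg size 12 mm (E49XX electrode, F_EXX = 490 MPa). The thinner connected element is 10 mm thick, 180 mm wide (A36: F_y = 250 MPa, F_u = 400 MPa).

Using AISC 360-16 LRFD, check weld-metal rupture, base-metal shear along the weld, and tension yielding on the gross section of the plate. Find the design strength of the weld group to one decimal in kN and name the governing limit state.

Weld metal: throat = 0.707×12 = 8.484 mm, L = 2×265 = 530 mm. φR_n = 0.75 × 0.6 × 490 × 8.484 × 530 = 991.5 kN.
Base metal shear (10 mm plate): yield φR_n = 1.0×0.6×250×10×530 = 795.0 kN; rupture φR_n = 0.75×0.6×400×10×530 = 954.0 kN; take 795.0 kN (yield).
Tension yield (gross): A_g = 180×10 = 1800 mm². φR_n = 0.90 × 250 × 1800 = 405.0 kN.
Governing: min(991.5, 795.0, 405.0) = 405.0 kN → gross-section yield.

405.0 kN (gross-section yield governs)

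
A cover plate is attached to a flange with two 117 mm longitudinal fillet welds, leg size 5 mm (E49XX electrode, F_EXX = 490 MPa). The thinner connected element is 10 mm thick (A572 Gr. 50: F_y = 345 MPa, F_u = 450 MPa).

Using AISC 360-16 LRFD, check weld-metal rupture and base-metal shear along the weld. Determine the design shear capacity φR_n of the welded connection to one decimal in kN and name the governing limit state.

Weld metal: throat = 0.707×5 = 3.535 mm, L = 2×117 = 234 mm. φR_n = 0.75 × 0.6 × 490 × 3.535 × 234 = 182.4 kN.
Base metal shear (10 mm plate): yield φR_n = 1.0×0.6×345×10×234 = 484.4 kN; rupture φR_n = 0.75×0.6×450×10×234 = 473.9 kN; take 473.9 kN (rupture).
Governing: min(182.4, 473.9) = 182.4 kN → weld metal.

182.4 kN (weld metal governs)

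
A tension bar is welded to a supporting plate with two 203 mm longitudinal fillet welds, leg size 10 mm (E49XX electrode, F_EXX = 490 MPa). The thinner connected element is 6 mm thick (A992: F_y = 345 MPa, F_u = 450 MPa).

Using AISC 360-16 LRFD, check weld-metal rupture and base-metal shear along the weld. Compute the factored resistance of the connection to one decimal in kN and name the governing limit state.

Weld metal: throat = 0.707×10 = 7.07 mm, L = 2×203 = 406 mm. φR_n = 0.75 × 0.6 × 490 × 7.07 × 406 = 632.9 kN.
Base metal shear (6 mm plate): yield φR_n = 1.0×0.6×345×6×406 = 504.3 kN; rupture φR_n = 0.75×0.6×450×6×406 = 493.3 kN; take 493.3 kN (rupture).
Governing: min(632.9, 493.3) = 493.3 kN → base-metal shear.

493.3 kN (base-metal shear governs)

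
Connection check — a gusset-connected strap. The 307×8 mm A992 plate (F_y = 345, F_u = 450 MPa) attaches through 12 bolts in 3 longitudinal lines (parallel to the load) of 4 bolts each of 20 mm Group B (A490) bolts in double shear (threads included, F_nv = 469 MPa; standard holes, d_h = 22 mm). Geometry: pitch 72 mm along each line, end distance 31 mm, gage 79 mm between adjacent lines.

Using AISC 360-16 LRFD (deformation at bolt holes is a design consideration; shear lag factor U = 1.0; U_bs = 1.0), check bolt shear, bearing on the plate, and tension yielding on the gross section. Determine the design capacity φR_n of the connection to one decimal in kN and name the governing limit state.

Bolt shear: A_b = π(20)²/4 = 314.16 mm². φR_n = 0.75 × 469 × 314.16 × 12 × 2 = 2652.1 kN.
Bearing (8 mm plate, F_u = 450 MPa): end bolts L_c = 31 − 22/2 = 20, R_n = min(1.2×20×8×450, 2.4×20×8×450) = 86.4 kN/bolt; interior L_c = 72 − 22 = 50, R_n = 172.8 kN/bolt. φR_n = 0.75 × (3×86.4 + 9×172.8) = 1360.8 kN.
Tension yield (gross): A_g = 307×8 = 2456 mm². φR_n = 0.90 × 345 × 2456 = 762.6 kN.
Governing: min(2652.1, 1360.8, 762.6) = 762.6 kN → gross-section yield.

762.6 kN (gross-section yield governs)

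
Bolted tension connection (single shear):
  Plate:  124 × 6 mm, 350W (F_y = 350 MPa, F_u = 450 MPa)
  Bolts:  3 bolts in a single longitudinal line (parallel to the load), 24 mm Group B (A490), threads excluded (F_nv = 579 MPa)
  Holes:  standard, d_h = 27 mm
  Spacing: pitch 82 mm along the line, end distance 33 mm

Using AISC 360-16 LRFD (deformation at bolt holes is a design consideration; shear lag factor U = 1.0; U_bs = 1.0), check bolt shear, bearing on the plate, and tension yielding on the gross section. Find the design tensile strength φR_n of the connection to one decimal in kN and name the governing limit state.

234.4 kN (gross-section yield governs)

Bolt shear: A_b = π(24)²/4 = 452.39 mm². φR_n = 0.75 × 579 × 452.39 × 3 × 1 = 589.4 kN.
Bearing (6 mm plate, F_u = 450 MPa): end bolts L_c = 33 − 27/2 = 19.5, R_n = min(1.2×19.5×6×450, 2.4×24×6×450) = 63.18 kN/bolt; interior L_c = 82 − 27 = 55, R_n = 155.52 kN/bolt. φR_n = 0.75 × (1×63.18 + 2×155.52) = 280.7 kN.
Tension yield (gross): A_g = 124×6 = 744 mm². φR_n = 0.90 × 350 × 744 = 234.4 kN.
Governing: min(589.4, 280.7, 234.4) = 234.4 kN → gross-section yield.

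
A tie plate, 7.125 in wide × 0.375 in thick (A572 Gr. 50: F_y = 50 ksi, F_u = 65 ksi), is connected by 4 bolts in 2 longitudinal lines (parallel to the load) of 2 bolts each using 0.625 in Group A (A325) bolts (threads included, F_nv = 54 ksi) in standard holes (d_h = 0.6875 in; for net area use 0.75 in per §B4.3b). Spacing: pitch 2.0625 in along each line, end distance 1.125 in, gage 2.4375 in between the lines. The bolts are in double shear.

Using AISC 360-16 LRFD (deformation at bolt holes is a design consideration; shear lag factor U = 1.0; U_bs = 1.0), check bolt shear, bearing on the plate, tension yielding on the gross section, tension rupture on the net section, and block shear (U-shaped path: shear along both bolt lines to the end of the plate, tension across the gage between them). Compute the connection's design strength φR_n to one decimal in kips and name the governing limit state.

76.1 kips (block shear governs)

Bolt shear: A_b = π(0.625)²/4 = 0.3068 in². φR_n = 0.75 × 54 × 0.3068 × 4 × 2 = 99.4 kips.
Bearing (0.375 in plate, F_u = 65 ksi): end bolts L_c = 1.125 − 0.6875/2 = 0.78125, R_n = min(1.2×0.78125×0.375×65, 2.4×0.625×0.375×65) = 22.852 kips/bolt; interior L_c = 2.0625 − 0.6875 = 1.375, R_n = 36.563 kips/bolt. φR_n = 0.75 × (2×22.852 + 2×36.563) = 89.1 kips.
Tension yield (gross): A_g = 7.125×0.375 = 2.6719 in². φR_n = 0.90 × 50 × 2.6719 = 120.2 kips.
Tension rupture (net): A_n = (7.125 − 2×0.75)×0.375 = 2.1094 in² (U = 1.0, A_e = A_n). φR_n = 0.75 × 65 × 2.1094 = 102.8 kips.
Block shear: shear path 2×[1.125+1×2.0625] = 2×3.1875 in, A_gv = 2.3906, A_nv = 2×(3.1875 − 1.5×0.75)×0.375 = 1.5469 in²; tension across gage: (2.4375 − 1×0.75)×0.375 = 0.63281 in². R_n = min(0.6×65×1.5469, 0.6×50×2.3906) + 1.0×65×0.63281 = min(60.329, 71.718) + 41.133 = 101.46 kips. φR_n = 0.75 × 101.46 = 76.1 kips.
Governing: min(99.4, 89.1, 120.2, 102.8, 76.1) = 76.1 kips → block shear.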